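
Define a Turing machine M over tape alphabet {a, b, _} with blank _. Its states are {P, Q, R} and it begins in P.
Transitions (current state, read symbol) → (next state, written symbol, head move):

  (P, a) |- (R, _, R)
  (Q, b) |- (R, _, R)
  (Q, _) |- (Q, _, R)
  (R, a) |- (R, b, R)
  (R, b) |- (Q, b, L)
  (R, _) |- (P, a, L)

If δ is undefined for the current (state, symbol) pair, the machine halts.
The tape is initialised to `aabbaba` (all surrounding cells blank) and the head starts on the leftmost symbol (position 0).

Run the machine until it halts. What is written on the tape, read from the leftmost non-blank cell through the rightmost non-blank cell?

state=P head=0 tape=[a]abbaba_   (P,a)→(R,_,R)
state=R head=1 tape=_[a]bbaba_   (R,a)→(R,b,R)
state=R head=2 tape=_b[b]baba_   (R,b)→(Q,b,L)
state=Q head=1 tape=_[b]bbaba_   (Q,b)→(R,_,R)
state=R head=2 tape=__[b]baba_   (R,b)→(Q,b,L)
state=Q head=1 tape=_[_]bbaba_   (Q,_)→(Q,_,R)
state=Q head=2 tape=__[b]baba_   (Q,b)→(R,_,R)
state=R head=3 tape=___[b]aba_   (R,b)→(Q,b,L)
state=Q head=2 tape=__[_]baba_   (Q,_)→(Q,_,R)
state=Q head=3 tape=___[b]aba_   (Q,b)→(R,_,R)
state=R head=4 tape=____[a]ba_   (R,a)→(R,b,R)
state=R head=5 tape=____b[b]a_   (R,b)→(Q,b,L)
state=Q head=4 tape=____[b]ba_   (Q,b)→(R,_,R)
state=R head=5 tape=_____[b]a_   (R,b)→(Q,b,L)
state=Q head=4 tape=____[_]ba_   (Q,_)→(Q,_,R)
state=Q head=5 tape=_____[b]a_   (Q,b)→(R,_,R)
state=R head=6 tape=______[a]_   (R,a)→(R,b,R)
state=R head=7 tape=______b[_]   (R,_)→(P,a,L)
state=P head=6 tape=______[b]a
The non-blank tape span at halt is ba.

ba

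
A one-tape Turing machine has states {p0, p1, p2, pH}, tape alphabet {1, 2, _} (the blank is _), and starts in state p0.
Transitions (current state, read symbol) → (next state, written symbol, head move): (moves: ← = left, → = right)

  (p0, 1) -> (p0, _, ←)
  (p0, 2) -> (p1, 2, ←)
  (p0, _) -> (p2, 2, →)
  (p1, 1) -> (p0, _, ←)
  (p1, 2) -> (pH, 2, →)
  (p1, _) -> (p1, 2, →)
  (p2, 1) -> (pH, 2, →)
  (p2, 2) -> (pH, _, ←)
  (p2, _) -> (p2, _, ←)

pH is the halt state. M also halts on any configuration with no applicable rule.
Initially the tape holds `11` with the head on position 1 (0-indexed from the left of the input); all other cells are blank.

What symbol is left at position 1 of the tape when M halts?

_

state=p0 head=1 tape=__1[1]   (p0,1)→(p0,_,←)
state=p0 head=0 tape=__[1]_   (p0,1)→(p0,_,←)
state=p0 head=-1 tape=_[_]__   (p0,_)→(p2,2,→)
state=p2 head=0 tape=_2[_]_   (p2,_)→(p2,_,←)
state=p2 head=-1 tape=_[2]__   (p2,2)→(pH,_,←)
state=pH head=-2 tape=[_]___
Cell 1 holds _ when M halts.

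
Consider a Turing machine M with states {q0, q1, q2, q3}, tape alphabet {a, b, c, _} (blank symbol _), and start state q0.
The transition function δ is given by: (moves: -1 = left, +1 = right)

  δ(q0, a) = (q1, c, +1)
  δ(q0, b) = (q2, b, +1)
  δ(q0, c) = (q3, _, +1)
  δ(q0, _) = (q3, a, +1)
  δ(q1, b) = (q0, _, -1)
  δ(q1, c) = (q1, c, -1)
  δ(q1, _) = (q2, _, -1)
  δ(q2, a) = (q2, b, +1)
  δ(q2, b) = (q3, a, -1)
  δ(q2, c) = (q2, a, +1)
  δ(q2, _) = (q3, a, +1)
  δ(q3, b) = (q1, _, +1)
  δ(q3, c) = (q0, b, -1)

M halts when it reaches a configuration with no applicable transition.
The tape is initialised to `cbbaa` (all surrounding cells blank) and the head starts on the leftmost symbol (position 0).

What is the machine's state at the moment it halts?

q3

q0 | [c]bbaa   read c → write _, move +1, go to q3
q3 | _[b]baa   read b → write _, move +1, go to q1
q1 | __[b]aa   read b → write _, move -1, go to q0
q0 | _[_]_aa   read _ → write a, move +1, go to q3
q3 | _a[_]aa
No transition is defined for (q3, _); M halts in state q3.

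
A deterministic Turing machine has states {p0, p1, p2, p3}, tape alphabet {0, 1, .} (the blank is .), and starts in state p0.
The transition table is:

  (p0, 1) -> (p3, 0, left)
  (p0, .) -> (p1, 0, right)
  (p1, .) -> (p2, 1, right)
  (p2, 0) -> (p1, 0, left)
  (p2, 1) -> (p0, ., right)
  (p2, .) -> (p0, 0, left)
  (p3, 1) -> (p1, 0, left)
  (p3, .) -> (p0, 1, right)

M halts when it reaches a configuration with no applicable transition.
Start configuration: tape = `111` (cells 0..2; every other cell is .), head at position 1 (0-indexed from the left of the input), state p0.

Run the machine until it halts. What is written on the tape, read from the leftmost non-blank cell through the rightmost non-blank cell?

1001

state=p0 head=1 tape=.1[1]1   (p0,1)→(p3,0,left)
state=p3 head=0 tape=.[1]01   (p3,1)→(p1,0,left)
state=p1 head=-1 tape=[.]001   (p1,.)→(p2,1,right)
state=p2 head=0 tape=1[0]01   (p2,0)→(p1,0,left)
state=p1 head=-1 tape=[1]001
The non-blank tape span at halt is 1001.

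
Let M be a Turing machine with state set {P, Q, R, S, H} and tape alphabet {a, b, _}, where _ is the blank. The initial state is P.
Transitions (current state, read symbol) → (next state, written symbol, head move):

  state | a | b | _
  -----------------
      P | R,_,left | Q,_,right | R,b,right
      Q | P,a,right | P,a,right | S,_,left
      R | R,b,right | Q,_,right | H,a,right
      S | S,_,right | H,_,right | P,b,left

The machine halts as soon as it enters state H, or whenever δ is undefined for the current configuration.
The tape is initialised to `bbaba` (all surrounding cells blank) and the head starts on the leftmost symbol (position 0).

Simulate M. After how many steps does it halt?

5

P | [b]baba   read b → write _, move right, go to Q
Q | _[b]aba   read b → write a, move right, go to P
P | _a[a]ba   read a → write _, move left, go to R
R | _[a]_ba   read a → write b, move right, go to R
R | _b[_]ba   read _ → write a, move right, go to H
H | _ba[b]a
M halts after 5 transitions.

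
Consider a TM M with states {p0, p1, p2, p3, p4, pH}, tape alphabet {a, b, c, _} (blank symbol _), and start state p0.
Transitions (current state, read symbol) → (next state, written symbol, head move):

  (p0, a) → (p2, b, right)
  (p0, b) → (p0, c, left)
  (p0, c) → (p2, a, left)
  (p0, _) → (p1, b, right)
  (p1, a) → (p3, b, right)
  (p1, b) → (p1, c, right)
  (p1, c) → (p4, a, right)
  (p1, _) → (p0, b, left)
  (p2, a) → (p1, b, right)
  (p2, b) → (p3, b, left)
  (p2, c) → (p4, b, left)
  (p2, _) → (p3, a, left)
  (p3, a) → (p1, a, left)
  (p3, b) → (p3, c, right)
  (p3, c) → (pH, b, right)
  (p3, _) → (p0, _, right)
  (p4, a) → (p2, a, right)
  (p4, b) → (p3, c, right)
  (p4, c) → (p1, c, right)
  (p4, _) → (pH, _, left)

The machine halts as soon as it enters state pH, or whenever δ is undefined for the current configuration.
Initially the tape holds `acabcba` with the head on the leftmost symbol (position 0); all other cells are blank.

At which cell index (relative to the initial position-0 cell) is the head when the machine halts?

5

state=p0 head=0 tape=[a]cabcba   (p0,a)→(p2,b,right)
state=p2 head=1 tape=b[c]abcba   (p2,c)→(p4,b,left)
state=p4 head=0 tape=[b]babcba   (p4,b)→(p3,c,right)
state=p3 head=1 tape=c[b]abcba   (p3,b)→(p3,c,right)
state=p3 head=2 tape=cc[a]bcba   (p3,a)→(p1,a,left)
state=p1 head=1 tape=c[c]abcba   (p1,c)→(p4,a,right)
state=p4 head=2 tape=ca[a]bcba   (p4,a)→(p2,a,right)
state=p2 head=3 tape=caa[b]cba   (p2,b)→(p3,b,left)
state=p3 head=2 tape=ca[a]bcba   (p3,a)→(p1,a,left)
state=p1 head=1 tape=c[a]abcba   (p1,a)→(p3,b,right)
state=p3 head=2 tape=cb[a]bcba   (p3,a)→(p1,a,left)
state=p1 head=1 tape=c[b]abcba   (p1,b)→(p1,c,right)
state=p1 head=2 tape=cc[a]bcba   (p1,a)→(p3,b,right)
state=p3 head=3 tape=ccb[b]cba   (p3,b)→(p3,c,right)
state=p3 head=4 tape=ccbc[c]ba   (p3,c)→(pH,b,right)
state=pH head=5 tape=ccbcb[b]a
At halt the head is at cell 5.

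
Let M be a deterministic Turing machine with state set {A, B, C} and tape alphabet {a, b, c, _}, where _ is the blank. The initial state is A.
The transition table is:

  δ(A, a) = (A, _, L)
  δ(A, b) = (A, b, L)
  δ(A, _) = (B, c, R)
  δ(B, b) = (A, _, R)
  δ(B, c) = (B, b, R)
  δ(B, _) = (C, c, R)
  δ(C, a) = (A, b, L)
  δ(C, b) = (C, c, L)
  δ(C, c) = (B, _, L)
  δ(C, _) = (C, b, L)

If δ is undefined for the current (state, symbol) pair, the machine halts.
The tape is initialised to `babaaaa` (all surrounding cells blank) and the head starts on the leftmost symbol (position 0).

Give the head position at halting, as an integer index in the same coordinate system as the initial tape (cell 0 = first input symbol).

2

state=A head=0 tape=_[b]abaaaa   (A,b)→(A,b,L)
state=A head=-1 tape=[_]babaaaa   (A,_)→(B,c,R)
state=B head=0 tape=c[b]abaaaa   (B,b)→(A,_,R)
state=A head=1 tape=c_[a]baaaa   (A,a)→(A,_,L)
state=A head=0 tape=c[_]_baaaa   (A,_)→(B,c,R)
state=B head=1 tape=cc[_]baaaa   (B,_)→(C,c,R)
state=C head=2 tape=ccc[b]aaaa   (C,b)→(C,c,L)
state=C head=1 tape=cc[c]caaaa   (C,c)→(B,_,L)
state=B head=0 tape=c[c]_caaaa   (B,c)→(B,b,R)
state=B head=1 tape=cb[_]caaaa   (B,_)→(C,c,R)
state=C head=2 tape=cbc[c]aaaa   (C,c)→(B,_,L)
state=B head=1 tape=cb[c]_aaaa   (B,c)→(B,b,R)
state=B head=2 tape=cbb[_]aaaa   (B,_)→(C,c,R)
state=C head=3 tape=cbbc[a]aaa   (C,a)→(A,b,L)
state=A head=2 tape=cbb[c]baaa
At halt the head is at cell 2.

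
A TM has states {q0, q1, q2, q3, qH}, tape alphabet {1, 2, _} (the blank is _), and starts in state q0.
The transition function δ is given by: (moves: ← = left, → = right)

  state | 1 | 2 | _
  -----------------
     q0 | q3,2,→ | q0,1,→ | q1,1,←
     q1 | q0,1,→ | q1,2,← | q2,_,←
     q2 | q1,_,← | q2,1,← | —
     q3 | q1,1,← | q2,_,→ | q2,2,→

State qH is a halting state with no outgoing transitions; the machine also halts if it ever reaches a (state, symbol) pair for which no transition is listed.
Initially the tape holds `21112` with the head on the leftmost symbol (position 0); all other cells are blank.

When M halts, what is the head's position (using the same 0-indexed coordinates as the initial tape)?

5

state=q0 head=0 tape=[2]1112_   (q0,2)→(q0,1,→)
state=q0 head=1 tape=1[1]112_   (q0,1)→(q3,2,→)
state=q3 head=2 tape=12[1]12_   (q3,1)→(q1,1,←)
state=q1 head=1 tape=1[2]112_   (q1,2)→(q1,2,←)
state=q1 head=0 tape=[1]2112_   (q1,1)→(q0,1,→)
state=q0 head=1 tape=1[2]112_   (q0,2)→(q0,1,→)
state=q0 head=2 tape=11[1]12_   (q0,1)→(q3,2,→)
state=q3 head=3 tape=112[1]2_   (q3,1)→(q1,1,←)
state=q1 head=2 tape=11[2]12_   (q1,2)→(q1,2,←)
state=q1 head=1 tape=1[1]212_   (q1,1)→(q0,1,→)
state=q0 head=2 tape=11[2]12_   (q0,2)→(q0,1,→)
state=q0 head=3 tape=111[1]2_   (q0,1)→(q3,2,→)
state=q3 head=4 tape=1112[2]_   (q3,2)→(q2,_,→)
state=q2 head=5 tape=1112_[_]
At halt the head is at cell 5.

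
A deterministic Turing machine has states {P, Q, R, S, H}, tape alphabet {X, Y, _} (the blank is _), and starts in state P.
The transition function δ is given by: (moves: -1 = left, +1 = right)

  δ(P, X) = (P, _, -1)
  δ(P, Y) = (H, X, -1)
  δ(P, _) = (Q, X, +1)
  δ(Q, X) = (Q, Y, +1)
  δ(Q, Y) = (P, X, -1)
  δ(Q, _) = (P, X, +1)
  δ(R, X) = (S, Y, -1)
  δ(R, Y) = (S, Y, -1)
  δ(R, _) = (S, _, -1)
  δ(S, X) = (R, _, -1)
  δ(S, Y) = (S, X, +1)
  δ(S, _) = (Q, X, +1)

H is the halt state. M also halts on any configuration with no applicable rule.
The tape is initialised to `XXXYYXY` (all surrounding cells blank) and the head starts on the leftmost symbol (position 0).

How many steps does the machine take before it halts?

P | ___[X]XXYYXY   read X → write _, move -1, go to P
P | __[_]_XXYYXY   read _ → write X, move +1, go to Q
Q | __X[_]XXYYXY   read _ → write X, move +1, go to P
P | __XX[X]XYYXY   read X → write _, move -1, go to P
P | __X[X]_XYYXY   read X → write _, move -1, go to P
P | __[X]__XYYXY   read X → write _, move -1, go to P
P | _[_]___XYYXY   read _ → write X, move +1, go to Q
Q | _X[_]__XYYXY   read _ → write X, move +1, go to P
P | _XX[_]_XYYXY   read _ → write X, move +1, go to Q
Q | _XXX[_]XYYXY   read _ → write X, move +1, go to P
P | _XXXX[X]YYXY   read X → write _, move -1, go to P
P | _XXX[X]_YYXY   read X → write _, move -1, go to P
P | _XX[X]__YYXY   read X → write _, move -1, go to P
P | _X[X]___YYXY   read X → write _, move -1, go to P
P | _[X]____YYXY   read X → write _, move -1, go to P
P | [_]_____YYXY   read _ → write X, move +1, go to Q
Q | X[_]____YYXY   read _ → write X, move +1, go to P
P | XX[_]___YYXY   read _ → write X, move +1, go to Q
Q | XXX[_]__YYXY   read _ → write X, move +1, go to P
P | XXXX[_]_YYXY   read _ → write X, move +1, go to Q
Q | XXXXX[_]YYXY   read _ → write X, move +1, go to P
P | XXXXXX[Y]YXY   read Y → write X, move -1, go to H
H | XXXXX[X]XYXY
M halts after 22 transitions.

22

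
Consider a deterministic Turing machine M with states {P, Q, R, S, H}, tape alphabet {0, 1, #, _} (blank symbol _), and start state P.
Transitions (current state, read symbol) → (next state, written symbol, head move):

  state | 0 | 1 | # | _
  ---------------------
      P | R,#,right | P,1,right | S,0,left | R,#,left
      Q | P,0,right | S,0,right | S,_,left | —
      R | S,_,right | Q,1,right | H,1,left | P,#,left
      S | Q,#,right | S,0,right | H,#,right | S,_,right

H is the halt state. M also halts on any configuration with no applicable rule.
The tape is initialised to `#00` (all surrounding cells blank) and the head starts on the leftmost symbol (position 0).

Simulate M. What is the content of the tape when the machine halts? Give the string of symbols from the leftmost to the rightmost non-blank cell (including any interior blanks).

P | _[#]00___   read # → write 0, move left, go to S
S | [_]000___   read _ → write _, move right, go to S
S | _[0]00___   read 0 → write #, move right, go to Q
Q | _#[0]0___   read 0 → write 0, move right, go to P
P | _#0[0]___   read 0 → write #, move right, go to R
R | _#0#[_]__   read _ → write #, move left, go to P
P | _#0[#]#__   read # → write 0, move left, go to S
S | _#[0]0#__   read 0 → write #, move right, go to Q
Q | _##[0]#__   read 0 → write 0, move right, go to P
P | _##0[#]__   read # → write 0, move left, go to S
S | _##[0]0__   read 0 → write #, move right, go to Q
Q | _###[0]__   read 0 → write 0, move right, go to P
P | _###0[_]_   read _ → write #, move left, go to R
R | _###[0]#_   read 0 → write _, move right, go to S
S | _###_[#]_   read # → write #, move right, go to H
H | _###_#[_]
The non-blank tape span at halt is ###_#.

###_#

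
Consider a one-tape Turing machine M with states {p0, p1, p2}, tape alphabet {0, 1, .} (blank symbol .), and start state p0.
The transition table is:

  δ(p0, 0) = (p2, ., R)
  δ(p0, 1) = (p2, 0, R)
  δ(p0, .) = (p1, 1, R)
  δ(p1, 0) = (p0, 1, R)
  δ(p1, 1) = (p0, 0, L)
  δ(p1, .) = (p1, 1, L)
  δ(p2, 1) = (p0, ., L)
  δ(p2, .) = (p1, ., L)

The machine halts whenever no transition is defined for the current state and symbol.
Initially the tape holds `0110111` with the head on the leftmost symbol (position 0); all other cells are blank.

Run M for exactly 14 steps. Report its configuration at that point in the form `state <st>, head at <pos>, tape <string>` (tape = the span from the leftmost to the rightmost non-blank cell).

state=p0 head=0 tape=.[0]110111   (p0,0)→(p2,.,R)
state=p2 head=1 tape=..[1]10111   (p2,1)→(p0,.,L)
state=p0 head=0 tape=.[.].10111   (p0,.)→(p1,1,R)
state=p1 head=1 tape=.1[.]10111   (p1,.)→(p1,1,L)
state=p1 head=0 tape=.[1]110111   (p1,1)→(p0,0,L)
state=p0 head=-1 tape=[.]0110111   (p0,.)→(p1,1,R)
state=p1 head=0 tape=1[0]110111   (p1,0)→(p0,1,R)
state=p0 head=1 tape=11[1]10111   (p0,1)→(p2,0,R)
state=p2 head=2 tape=110[1]0111   (p2,1)→(p0,.,L)
state=p0 head=1 tape=11[0].0111   (p0,0)→(p2,.,R)
state=p2 head=2 tape=11.[.]0111   (p2,.)→(p1,.,L)
state=p1 head=1 tape=11[.].0111   (p1,.)→(p1,1,L)
state=p1 head=0 tape=1[1]1.0111   (p1,1)→(p0,0,L)
state=p0 head=-1 tape=[1]01.0111   (p0,1)→(p2,0,R)
state=p2 head=0 tape=0[0]1.0111
After 14 steps: state p2, head at 0, tape 001.0111.

state p2, head at 0, tape 001.0111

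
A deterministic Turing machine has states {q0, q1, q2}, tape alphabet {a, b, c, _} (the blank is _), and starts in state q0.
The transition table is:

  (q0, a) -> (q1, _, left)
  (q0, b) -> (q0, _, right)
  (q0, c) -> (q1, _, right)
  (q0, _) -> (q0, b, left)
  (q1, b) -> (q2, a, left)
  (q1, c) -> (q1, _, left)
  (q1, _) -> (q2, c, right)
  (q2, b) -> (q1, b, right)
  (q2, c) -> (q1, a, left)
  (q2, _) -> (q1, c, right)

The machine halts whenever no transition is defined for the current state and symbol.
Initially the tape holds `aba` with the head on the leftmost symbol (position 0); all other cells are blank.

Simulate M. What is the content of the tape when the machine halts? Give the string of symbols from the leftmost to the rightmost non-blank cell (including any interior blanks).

state=q0 head=0 tape=__[a]ba   (q0,a)→(q1,_,left)
state=q1 head=-1 tape=_[_]_ba   (q1,_)→(q2,c,right)
state=q2 head=0 tape=_c[_]ba   (q2,_)→(q1,c,right)
state=q1 head=1 tape=_cc[b]a   (q1,b)→(q2,a,left)
state=q2 head=0 tape=_c[c]aa   (q2,c)→(q1,a,left)
state=q1 head=-1 tape=_[c]aaa   (q1,c)→(q1,_,left)
state=q1 head=-2 tape=[_]_aaa   (q1,_)→(q2,c,right)
state=q2 head=-1 tape=c[_]aaa   (q2,_)→(q1,c,right)
state=q1 head=0 tape=cc[a]aa
The non-blank tape span at halt is ccaaa.

ccaaa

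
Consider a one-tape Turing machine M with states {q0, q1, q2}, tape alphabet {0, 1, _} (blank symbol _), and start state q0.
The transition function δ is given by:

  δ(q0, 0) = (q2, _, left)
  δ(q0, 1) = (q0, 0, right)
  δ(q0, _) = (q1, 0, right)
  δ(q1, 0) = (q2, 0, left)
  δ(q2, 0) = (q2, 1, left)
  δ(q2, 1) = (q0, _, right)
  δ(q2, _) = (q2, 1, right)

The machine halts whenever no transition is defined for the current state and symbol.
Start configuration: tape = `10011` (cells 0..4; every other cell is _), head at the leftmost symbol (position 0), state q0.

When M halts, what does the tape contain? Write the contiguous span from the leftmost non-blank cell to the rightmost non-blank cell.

1111_00

q0 | _[1]0011__   read 1 → write 0, move right, go to q0
q0 | _0[0]011__   read 0 → write _, move left, go to q2
q2 | _[0]_011__   read 0 → write 1, move left, go to q2
q2 | [_]1_011__   read _ → write 1, move right, go to q2
q2 | 1[1]_011__   read 1 → write _, move right, go to q0
q0 | 1_[_]011__   read _ → write 0, move right, go to q1
q1 | 1_0[0]11__   read 0 → write 0, move left, go to q2
q2 | 1_[0]011__   read 0 → write 1, move left, go to q2
q2 | 1[_]1011__   read _ → write 1, move right, go to q2
q2 | 11[1]011__   read 1 → write _, move right, go to q0
q0 | 11_[0]11__   read 0 → write _, move left, go to q2
q2 | 11[_]_11__   read _ → write 1, move right, go to q2
q2 | 111[_]11__   read _ → write 1, move right, go to q2
q2 | 1111[1]1__   read 1 → write _, move right, go to q0
q0 | 1111_[1]__   read 1 → write 0, move right, go to q0
q0 | 1111_0[_]_   read _ → write 0, move right, go to q1
q1 | 1111_00[_]
The non-blank tape span at halt is 1111_00.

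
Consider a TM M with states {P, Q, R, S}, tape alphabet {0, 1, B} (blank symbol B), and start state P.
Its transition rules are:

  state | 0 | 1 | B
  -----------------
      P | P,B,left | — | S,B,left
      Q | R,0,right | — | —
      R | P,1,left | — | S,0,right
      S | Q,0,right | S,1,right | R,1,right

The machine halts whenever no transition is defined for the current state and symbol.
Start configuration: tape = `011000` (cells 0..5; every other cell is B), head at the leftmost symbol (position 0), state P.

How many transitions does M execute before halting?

state=P head=0 tape=BB[0]11000   (P,0)→(P,B,left)
state=P head=-1 tape=B[B]B11000   (P,B)→(S,B,left)
state=S head=-2 tape=[B]BB11000   (S,B)→(R,1,right)
state=R head=-1 tape=1[B]B11000   (R,B)→(S,0,right)
state=S head=0 tape=10[B]11000   (S,B)→(R,1,right)
state=R head=1 tape=101[1]1000
M halts after 5 transitions.

5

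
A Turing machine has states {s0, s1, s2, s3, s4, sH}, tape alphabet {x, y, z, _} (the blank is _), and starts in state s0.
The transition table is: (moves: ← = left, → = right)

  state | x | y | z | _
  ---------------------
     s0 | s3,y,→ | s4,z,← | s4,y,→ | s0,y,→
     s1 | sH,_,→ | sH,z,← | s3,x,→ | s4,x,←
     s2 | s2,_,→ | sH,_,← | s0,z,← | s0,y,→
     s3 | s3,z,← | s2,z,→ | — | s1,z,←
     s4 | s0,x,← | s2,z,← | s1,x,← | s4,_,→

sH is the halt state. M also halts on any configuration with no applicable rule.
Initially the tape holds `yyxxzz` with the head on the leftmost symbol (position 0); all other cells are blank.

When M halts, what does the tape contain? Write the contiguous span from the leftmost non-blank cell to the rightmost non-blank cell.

s0 | __[y]yxxzz   read y → write z, move ←, go to s4
s4 | _[_]zyxxzz   read _ → write _, move →, go to s4
s4 | __[z]yxxzz   read z → write x, move ←, go to s1
s1 | _[_]xyxxzz   read _ → write x, move ←, go to s4
s4 | [_]xxyxxzz   read _ → write _, move →, go to s4
s4 | _[x]xyxxzz   read x → write x, move ←, go to s0
s0 | [_]xxyxxzz   read _ → write y, move →, go to s0
s0 | y[x]xyxxzz   read x → write y, move →, go to s3
s3 | yy[x]yxxzz   read x → write z, move ←, go to s3
s3 | y[y]zyxxzz   read y → write z, move →, go to s2
s2 | yz[z]yxxzz   read z → write z, move ←, go to s0
s0 | y[z]zyxxzz   read z → write y, move →, go to s4
s4 | yy[z]yxxzz   read z → write x, move ←, go to s1
s1 | y[y]xyxxzz   read y → write z, move ←, go to sH
sH | [y]zxyxxzz
The non-blank tape span at halt is yzxyxxzz.

yzxyxxzz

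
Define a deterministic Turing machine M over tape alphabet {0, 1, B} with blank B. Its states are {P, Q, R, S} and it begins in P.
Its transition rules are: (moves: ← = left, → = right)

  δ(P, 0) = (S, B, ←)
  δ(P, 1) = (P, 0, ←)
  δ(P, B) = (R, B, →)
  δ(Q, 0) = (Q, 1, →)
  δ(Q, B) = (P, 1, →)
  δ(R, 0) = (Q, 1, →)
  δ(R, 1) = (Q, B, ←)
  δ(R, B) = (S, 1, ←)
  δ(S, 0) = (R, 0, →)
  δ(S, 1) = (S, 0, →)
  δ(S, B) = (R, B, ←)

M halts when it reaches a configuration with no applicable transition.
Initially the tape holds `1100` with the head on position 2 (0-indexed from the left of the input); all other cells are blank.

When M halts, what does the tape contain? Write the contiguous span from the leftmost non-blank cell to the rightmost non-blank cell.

P | 11[0]0BB   read 0 → write B, move ←, go to S
S | 1[1]B0BB   read 1 → write 0, move →, go to S
S | 10[B]0BB   read B → write B, move ←, go to R
R | 1[0]B0BB   read 0 → write 1, move →, go to Q
Q | 11[B]0BB   read B → write 1, move →, go to P
P | 111[0]BB   read 0 → write B, move ←, go to S
S | 11[1]BBB   read 1 → write 0, move →, go to S
S | 110[B]BB   read B → write B, move ←, go to R
R | 11[0]BBB   read 0 → write 1, move →, go to Q
Q | 111[B]BB   read B → write 1, move →, go to P
P | 1111[B]B   read B → write B, move →, go to R
R | 1111B[B]   read B → write 1, move ←, go to S
S | 1111[B]1   read B → write B, move ←, go to R
R | 111[1]B1   read 1 → write B, move ←, go to Q
Q | 11[1]BB1
The non-blank tape span at halt is 111BB1.

111BB1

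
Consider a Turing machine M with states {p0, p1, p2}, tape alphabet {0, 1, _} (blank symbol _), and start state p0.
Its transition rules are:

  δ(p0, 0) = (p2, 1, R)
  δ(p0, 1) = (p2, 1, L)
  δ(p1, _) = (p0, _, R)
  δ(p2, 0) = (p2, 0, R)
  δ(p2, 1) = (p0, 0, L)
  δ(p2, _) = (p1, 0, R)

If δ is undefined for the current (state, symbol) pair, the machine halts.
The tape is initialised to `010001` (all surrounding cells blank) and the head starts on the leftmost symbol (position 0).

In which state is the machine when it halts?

p0 | _[0]10001   read 0 → write 1, move R, go to p2
p2 | _1[1]0001   read 1 → write 0, move L, go to p0
p0 | _[1]00001   read 1 → write 1, move L, go to p2
p2 | [_]100001   read _ → write 0, move R, go to p1
p1 | 0[1]00001
No transition is defined for (p1, 1); M halts in state p1.

p1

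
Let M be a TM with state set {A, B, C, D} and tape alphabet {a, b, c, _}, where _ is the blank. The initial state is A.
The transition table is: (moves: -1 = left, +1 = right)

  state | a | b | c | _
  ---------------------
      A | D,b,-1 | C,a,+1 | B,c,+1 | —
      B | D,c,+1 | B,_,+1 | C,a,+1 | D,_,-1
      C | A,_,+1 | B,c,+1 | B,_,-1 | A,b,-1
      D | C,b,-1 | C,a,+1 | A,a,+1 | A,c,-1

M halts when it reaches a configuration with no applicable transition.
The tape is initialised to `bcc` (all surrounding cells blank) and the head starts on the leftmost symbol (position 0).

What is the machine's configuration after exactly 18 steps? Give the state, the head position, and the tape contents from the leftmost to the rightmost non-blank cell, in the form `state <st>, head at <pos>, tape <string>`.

state A, head at 4, tape caaa

state=A head=0 tape=[b]cc__   (A,b)→(C,a,+1)
state=C head=1 tape=a[c]c__   (C,c)→(B,_,-1)
state=B head=0 tape=[a]_c__   (B,a)→(D,c,+1)
state=D head=1 tape=c[_]c__   (D,_)→(A,c,-1)
state=A head=0 tape=[c]cc__   (A,c)→(B,c,+1)
state=B head=1 tape=c[c]c__   (B,c)→(C,a,+1)
state=C head=2 tape=ca[c]__   (C,c)→(B,_,-1)
state=B head=1 tape=c[a]___   (B,a)→(D,c,+1)
state=D head=2 tape=cc[_]__   (D,_)→(A,c,-1)
state=A head=1 tape=c[c]c__   (A,c)→(B,c,+1)
state=B head=2 tape=cc[c]__   (B,c)→(C,a,+1)
state=C head=3 tape=cca[_]_   (C,_)→(A,b,-1)
state=A head=2 tape=cc[a]b_   (A,a)→(D,b,-1)
state=D head=1 tape=c[c]bb_   (D,c)→(A,a,+1)
state=A head=2 tape=ca[b]b_   (A,b)→(C,a,+1)
state=C head=3 tape=caa[b]_   (C,b)→(B,c,+1)
state=B head=4 tape=caac[_]   (B,_)→(D,_,-1)
state=D head=3 tape=caa[c]_   (D,c)→(A,a,+1)
state=A head=4 tape=caaa[_]
After 18 steps: state A, head at 4, tape caaa.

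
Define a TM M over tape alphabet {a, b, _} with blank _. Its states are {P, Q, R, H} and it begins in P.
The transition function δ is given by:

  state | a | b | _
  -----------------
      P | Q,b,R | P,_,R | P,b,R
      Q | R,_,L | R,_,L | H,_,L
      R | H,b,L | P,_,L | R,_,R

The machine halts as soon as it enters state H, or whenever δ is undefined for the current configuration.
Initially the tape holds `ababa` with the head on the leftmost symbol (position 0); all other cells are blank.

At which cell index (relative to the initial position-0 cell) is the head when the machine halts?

P | _[a]baba_   read a → write b, move R, go to Q
Q | _b[b]aba_   read b → write _, move L, go to R
R | _[b]_aba_   read b → write _, move L, go to P
P | [_]__aba_   read _ → write b, move R, go to P
P | b[_]_aba_   read _ → write b, move R, go to P
P | bb[_]aba_   read _ → write b, move R, go to P
P | bbb[a]ba_   read a → write b, move R, go to Q
Q | bbbb[b]a_   read b → write _, move L, go to R
R | bbb[b]_a_   read b → write _, move L, go to P
P | bb[b]__a_   read b → write _, move R, go to P
P | bb_[_]_a_   read _ → write b, move R, go to P
P | bb_b[_]a_   read _ → write b, move R, go to P
P | bb_bb[a]_   read a → write b, move R, go to Q
Q | bb_bbb[_]   read _ → write _, move L, go to H
H | bb_bb[b]_
At halt the head is at cell 4.

4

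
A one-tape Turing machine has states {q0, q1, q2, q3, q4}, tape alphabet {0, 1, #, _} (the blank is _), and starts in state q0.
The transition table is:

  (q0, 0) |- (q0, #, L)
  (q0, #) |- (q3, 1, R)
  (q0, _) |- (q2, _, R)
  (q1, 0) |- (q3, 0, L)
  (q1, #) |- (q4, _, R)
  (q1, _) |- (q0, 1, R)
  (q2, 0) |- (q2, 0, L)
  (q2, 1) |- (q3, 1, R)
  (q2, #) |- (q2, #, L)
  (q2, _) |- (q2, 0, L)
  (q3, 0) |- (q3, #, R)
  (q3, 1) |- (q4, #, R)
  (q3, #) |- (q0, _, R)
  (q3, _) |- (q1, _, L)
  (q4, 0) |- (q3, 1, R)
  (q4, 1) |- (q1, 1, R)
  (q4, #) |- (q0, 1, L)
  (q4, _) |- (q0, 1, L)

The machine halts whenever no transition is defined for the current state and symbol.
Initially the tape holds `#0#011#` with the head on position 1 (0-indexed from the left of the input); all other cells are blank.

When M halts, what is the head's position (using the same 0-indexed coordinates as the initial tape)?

7

q0 | #[0]#011#__   read 0 → write #, move L, go to q0
q0 | [#]##011#__   read # → write 1, move R, go to q3
q3 | 1[#]#011#__   read # → write _, move R, go to q0
q0 | 1_[#]011#__   read # → write 1, move R, go to q3
q3 | 1_1[0]11#__   read 0 → write #, move R, go to q3
q3 | 1_1#[1]1#__   read 1 → write #, move R, go to q4
q4 | 1_1##[1]#__   read 1 → write 1, move R, go to q1
q1 | 1_1##1[#]__   read # → write _, move R, go to q4
q4 | 1_1##1_[_]_   read _ → write 1, move L, go to q0
q0 | 1_1##1[_]1_   read _ → write _, move R, go to q2
q2 | 1_1##1_[1]_   read 1 → write 1, move R, go to q3
q3 | 1_1##1_1[_]   read _ → write _, move L, go to q1
q1 | 1_1##1_[1]_
At halt the head is at cell 7.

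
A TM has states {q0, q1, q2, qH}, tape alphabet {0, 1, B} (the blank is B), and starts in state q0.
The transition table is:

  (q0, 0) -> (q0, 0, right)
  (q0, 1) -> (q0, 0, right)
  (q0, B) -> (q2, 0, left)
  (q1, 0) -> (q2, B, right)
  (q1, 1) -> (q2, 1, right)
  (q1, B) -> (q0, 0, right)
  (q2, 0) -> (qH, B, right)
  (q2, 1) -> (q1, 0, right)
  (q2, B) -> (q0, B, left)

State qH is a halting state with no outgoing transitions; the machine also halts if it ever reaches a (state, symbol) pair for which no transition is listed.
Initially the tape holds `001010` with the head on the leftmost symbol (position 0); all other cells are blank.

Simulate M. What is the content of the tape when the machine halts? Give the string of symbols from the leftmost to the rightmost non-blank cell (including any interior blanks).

q0 | [0]01010B   read 0 → write 0, move right, go to q0
q0 | 0[0]1010B   read 0 → write 0, move right, go to q0
q0 | 00[1]010B   read 1 → write 0, move right, go to q0
q0 | 000[0]10B   read 0 → write 0, move right, go to q0
q0 | 0000[1]0B   read 1 → write 0, move right, go to q0
q0 | 00000[0]B   read 0 → write 0, move right, go to q0
q0 | 000000[B]   read B → write 0, move left, go to q2
q2 | 00000[0]0   read 0 → write B, move right, go to qH
qH | 00000B[0]
The non-blank tape span at halt is 00000B0.

00000B0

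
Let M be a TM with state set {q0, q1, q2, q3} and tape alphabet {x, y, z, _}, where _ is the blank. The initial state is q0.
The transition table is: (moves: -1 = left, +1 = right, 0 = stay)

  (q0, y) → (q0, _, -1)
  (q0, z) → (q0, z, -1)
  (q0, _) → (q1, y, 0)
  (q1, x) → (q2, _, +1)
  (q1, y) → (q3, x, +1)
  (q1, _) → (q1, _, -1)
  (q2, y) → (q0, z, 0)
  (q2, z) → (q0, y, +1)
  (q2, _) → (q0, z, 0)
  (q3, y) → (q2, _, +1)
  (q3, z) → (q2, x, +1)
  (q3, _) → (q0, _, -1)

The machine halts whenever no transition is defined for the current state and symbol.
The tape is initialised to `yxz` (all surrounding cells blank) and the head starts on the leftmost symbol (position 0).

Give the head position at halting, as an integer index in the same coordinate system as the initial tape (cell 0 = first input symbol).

q0 | _[y]xz   read y → write _, move -1, go to q0
q0 | [_]_xz   read _ → write y, move 0, go to q1
q1 | [y]_xz   read y → write x, move +1, go to q3
q3 | x[_]xz   read _ → write _, move -1, go to q0
q0 | [x]_xz
At halt the head is at cell -1.

-1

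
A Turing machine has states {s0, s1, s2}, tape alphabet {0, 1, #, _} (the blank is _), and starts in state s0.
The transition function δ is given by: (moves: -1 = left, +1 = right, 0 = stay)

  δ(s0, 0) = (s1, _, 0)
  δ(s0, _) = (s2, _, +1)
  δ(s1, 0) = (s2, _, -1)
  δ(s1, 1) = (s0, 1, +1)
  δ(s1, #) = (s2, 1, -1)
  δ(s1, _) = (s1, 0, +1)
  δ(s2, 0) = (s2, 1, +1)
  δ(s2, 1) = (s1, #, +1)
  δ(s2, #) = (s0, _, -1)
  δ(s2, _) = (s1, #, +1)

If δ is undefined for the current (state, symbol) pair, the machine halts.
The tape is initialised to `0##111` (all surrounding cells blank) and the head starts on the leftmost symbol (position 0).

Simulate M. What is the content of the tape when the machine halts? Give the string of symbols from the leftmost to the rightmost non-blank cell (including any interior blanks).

state=s0 head=0 tape=[0]##111   (s0,0)→(s1,_,0)
state=s1 head=0 tape=[_]##111   (s1,_)→(s1,0,+1)
state=s1 head=1 tape=0[#]#111   (s1,#)→(s2,1,-1)
state=s2 head=0 tape=[0]1#111   (s2,0)→(s2,1,+1)
state=s2 head=1 tape=1[1]#111   (s2,1)→(s1,#,+1)
state=s1 head=2 tape=1#[#]111   (s1,#)→(s2,1,-1)
state=s2 head=1 tape=1[#]1111   (s2,#)→(s0,_,-1)
state=s0 head=0 tape=[1]_1111
The non-blank tape span at halt is 1_1111.

1_1111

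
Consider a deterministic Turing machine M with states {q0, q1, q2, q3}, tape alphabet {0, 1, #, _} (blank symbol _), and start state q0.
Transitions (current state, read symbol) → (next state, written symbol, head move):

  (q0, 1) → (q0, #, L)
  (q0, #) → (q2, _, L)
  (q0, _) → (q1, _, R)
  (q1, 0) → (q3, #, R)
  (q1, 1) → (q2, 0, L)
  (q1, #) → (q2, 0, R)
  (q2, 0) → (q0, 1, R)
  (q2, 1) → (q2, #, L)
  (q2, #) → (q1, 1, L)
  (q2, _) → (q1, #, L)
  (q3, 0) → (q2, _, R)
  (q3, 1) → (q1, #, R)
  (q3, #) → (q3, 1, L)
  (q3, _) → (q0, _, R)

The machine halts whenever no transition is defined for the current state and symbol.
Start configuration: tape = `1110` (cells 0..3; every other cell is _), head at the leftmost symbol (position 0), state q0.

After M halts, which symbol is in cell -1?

state=q0 head=0 tape=__[1]110   (q0,1)→(q0,#,L)
state=q0 head=-1 tape=_[_]#110   (q0,_)→(q1,_,R)
state=q1 head=0 tape=__[#]110   (q1,#)→(q2,0,R)
state=q2 head=1 tape=__0[1]10   (q2,1)→(q2,#,L)
state=q2 head=0 tape=__[0]#10   (q2,0)→(q0,1,R)
state=q0 head=1 tape=__1[#]10   (q0,#)→(q2,_,L)
state=q2 head=0 tape=__[1]_10   (q2,1)→(q2,#,L)
state=q2 head=-1 tape=_[_]#_10   (q2,_)→(q1,#,L)
state=q1 head=-2 tape=[_]##_10
Cell -1 holds # when M halts.

#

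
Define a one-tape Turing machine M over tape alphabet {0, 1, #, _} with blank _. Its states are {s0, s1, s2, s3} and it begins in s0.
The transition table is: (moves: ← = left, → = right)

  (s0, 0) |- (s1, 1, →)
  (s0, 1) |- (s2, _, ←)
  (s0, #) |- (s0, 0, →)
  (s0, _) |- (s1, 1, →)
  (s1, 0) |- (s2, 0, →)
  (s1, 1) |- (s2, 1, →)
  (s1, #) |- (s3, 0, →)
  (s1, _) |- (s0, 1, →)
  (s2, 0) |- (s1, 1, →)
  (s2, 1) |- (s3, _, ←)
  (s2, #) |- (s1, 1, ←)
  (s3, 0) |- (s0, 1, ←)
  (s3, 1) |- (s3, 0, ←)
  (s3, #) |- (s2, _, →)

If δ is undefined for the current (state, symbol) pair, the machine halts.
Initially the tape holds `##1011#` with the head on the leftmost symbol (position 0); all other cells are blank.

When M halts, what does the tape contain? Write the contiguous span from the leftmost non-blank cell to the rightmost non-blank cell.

111010_#

s0 | _[#]#1011#   read # → write 0, move →, go to s0
s0 | _0[#]1011#   read # → write 0, move →, go to s0
s0 | _00[1]011#   read 1 → write _, move ←, go to s2
s2 | _0[0]_011#   read 0 → write 1, move →, go to s1
s1 | _01[_]011#   read _ → write 1, move →, go to s0
s0 | _011[0]11#   read 0 → write 1, move →, go to s1
s1 | _0111[1]1#   read 1 → write 1, move →, go to s2
s2 | _01111[1]#   read 1 → write _, move ←, go to s3
s3 | _0111[1]_#   read 1 → write 0, move ←, go to s3
s3 | _011[1]0_#   read 1 → write 0, move ←, go to s3
s3 | _01[1]00_#   read 1 → write 0, move ←, go to s3
s3 | _0[1]000_#   read 1 → write 0, move ←, go to s3
s3 | _[0]0000_#   read 0 → write 1, move ←, go to s0
s0 | [_]10000_#   read _ → write 1, move →, go to s1
s1 | 1[1]0000_#   read 1 → write 1, move →, go to s2
s2 | 11[0]000_#   read 0 → write 1, move →, go to s1
s1 | 111[0]00_#   read 0 → write 0, move →, go to s2
s2 | 1110[0]0_#   read 0 → write 1, move →, go to s1
s1 | 11101[0]_#   read 0 → write 0, move →, go to s2
s2 | 111010[_]#
The non-blank tape span at halt is 111010_#.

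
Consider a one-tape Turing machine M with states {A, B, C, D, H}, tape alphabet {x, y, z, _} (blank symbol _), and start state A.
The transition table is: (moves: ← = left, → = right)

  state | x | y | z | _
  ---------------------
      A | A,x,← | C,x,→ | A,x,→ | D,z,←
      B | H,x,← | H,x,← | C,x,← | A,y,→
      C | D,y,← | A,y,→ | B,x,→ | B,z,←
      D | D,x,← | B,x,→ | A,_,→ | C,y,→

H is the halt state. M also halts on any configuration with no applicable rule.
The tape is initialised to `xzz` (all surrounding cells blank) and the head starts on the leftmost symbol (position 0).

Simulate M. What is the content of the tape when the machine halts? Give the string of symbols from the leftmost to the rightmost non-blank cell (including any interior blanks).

yxxzz

state=A head=0 tape=__[x]zz   (A,x)→(A,x,←)
state=A head=-1 tape=_[_]xzz   (A,_)→(D,z,←)
state=D head=-2 tape=[_]zxzz   (D,_)→(C,y,→)
state=C head=-1 tape=y[z]xzz   (C,z)→(B,x,→)
state=B head=0 tape=yx[x]zz   (B,x)→(H,x,←)
state=H head=-1 tape=y[x]xzz
The non-blank tape span at halt is yxxzz.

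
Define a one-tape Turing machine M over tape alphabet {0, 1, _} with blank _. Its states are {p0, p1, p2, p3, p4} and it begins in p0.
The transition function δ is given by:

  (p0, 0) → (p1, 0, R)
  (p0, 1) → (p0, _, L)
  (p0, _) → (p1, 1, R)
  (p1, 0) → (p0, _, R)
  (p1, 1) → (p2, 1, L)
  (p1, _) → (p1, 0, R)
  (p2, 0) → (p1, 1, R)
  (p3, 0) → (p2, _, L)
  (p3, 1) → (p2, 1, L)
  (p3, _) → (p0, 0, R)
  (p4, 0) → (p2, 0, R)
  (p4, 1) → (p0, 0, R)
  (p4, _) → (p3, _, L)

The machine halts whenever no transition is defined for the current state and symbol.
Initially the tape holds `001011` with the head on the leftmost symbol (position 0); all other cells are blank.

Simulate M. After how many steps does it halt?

12

state=p0 head=0 tape=[0]01011   (p0,0)→(p1,0,R)
state=p1 head=1 tape=0[0]1011   (p1,0)→(p0,_,R)
state=p0 head=2 tape=0_[1]011   (p0,1)→(p0,_,L)
state=p0 head=1 tape=0[_]_011   (p0,_)→(p1,1,R)
state=p1 head=2 tape=01[_]011   (p1,_)→(p1,0,R)
state=p1 head=3 tape=010[0]11   (p1,0)→(p0,_,R)
state=p0 head=4 tape=010_[1]1   (p0,1)→(p0,_,L)
state=p0 head=3 tape=010[_]_1   (p0,_)→(p1,1,R)
state=p1 head=4 tape=0101[_]1   (p1,_)→(p1,0,R)
state=p1 head=5 tape=01010[1]   (p1,1)→(p2,1,L)
state=p2 head=4 tape=0101[0]1   (p2,0)→(p1,1,R)
state=p1 head=5 tape=01011[1]   (p1,1)→(p2,1,L)
state=p2 head=4 tape=0101[1]1
M halts after 12 transitions.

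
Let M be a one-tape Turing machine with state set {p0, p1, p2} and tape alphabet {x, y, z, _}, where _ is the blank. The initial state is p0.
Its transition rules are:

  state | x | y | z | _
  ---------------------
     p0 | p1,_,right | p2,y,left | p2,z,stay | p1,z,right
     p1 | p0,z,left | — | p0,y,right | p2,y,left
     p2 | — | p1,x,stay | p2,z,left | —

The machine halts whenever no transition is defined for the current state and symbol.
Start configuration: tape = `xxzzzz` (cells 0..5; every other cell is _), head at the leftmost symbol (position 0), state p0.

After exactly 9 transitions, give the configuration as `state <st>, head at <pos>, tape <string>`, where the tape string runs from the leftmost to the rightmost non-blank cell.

state p2, head at 0, tape zzzzzz

p0 | [x]xzzzz   read x → write _, move right, go to p1
p1 | _[x]zzzz   read x → write z, move left, go to p0
p0 | [_]zzzzz   read _ → write z, move right, go to p1
p1 | z[z]zzzz   read z → write y, move right, go to p0
p0 | zy[z]zzz   read z → write z, move stay, go to p2
p2 | zy[z]zzz   read z → write z, move left, go to p2
p2 | z[y]zzzz   read y → write x, move stay, go to p1
p1 | z[x]zzzz   read x → write z, move left, go to p0
p0 | [z]zzzzz   read z → write z, move stay, go to p2
p2 | [z]zzzzz
After 9 steps: state p2, head at 0, tape zzzzzz.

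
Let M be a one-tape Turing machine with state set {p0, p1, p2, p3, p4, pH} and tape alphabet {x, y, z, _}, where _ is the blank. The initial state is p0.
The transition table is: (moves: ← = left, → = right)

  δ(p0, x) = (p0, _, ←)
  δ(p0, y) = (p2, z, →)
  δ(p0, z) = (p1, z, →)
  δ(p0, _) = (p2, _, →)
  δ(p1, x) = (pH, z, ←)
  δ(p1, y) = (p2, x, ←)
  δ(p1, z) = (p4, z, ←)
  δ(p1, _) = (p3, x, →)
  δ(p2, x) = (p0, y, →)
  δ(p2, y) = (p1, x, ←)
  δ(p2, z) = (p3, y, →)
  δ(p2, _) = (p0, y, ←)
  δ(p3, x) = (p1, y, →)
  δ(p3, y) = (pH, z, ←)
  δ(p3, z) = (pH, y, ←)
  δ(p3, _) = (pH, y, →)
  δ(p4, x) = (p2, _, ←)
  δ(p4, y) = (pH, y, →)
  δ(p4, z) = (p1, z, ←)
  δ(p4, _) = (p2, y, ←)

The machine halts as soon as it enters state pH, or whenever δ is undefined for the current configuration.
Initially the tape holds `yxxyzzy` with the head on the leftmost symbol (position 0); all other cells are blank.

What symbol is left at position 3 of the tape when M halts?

p0 | [y]xxyzzy   read y → write z, move →, go to p2
p2 | z[x]xyzzy   read x → write y, move →, go to p0
p0 | zy[x]yzzy   read x → write _, move ←, go to p0
p0 | z[y]_yzzy   read y → write z, move →, go to p2
p2 | zz[_]yzzy   read _ → write y, move ←, go to p0
p0 | z[z]yyzzy   read z → write z, move →, go to p1
p1 | zz[y]yzzy   read y → write x, move ←, go to p2
p2 | z[z]xyzzy   read z → write y, move →, go to p3
p3 | zy[x]yzzy   read x → write y, move →, go to p1
p1 | zyy[y]zzy   read y → write x, move ←, go to p2
p2 | zy[y]xzzy   read y → write x, move ←, go to p1
p1 | z[y]xxzzy   read y → write x, move ←, go to p2
p2 | [z]xxxzzy   read z → write y, move →, go to p3
p3 | y[x]xxzzy   read x → write y, move →, go to p1
p1 | yy[x]xzzy   read x → write z, move ←, go to pH
pH | y[y]zxzzy
Cell 3 holds x when M halts.

x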